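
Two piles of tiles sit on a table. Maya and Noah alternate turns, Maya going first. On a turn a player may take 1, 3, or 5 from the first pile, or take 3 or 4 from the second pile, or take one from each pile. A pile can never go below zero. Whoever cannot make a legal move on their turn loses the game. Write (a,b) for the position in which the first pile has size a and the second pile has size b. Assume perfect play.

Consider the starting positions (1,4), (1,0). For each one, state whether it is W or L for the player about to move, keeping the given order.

Use the standard recursion: the mover loses at a terminal position; elsewhere, the mover wins exactly when some move hands the opponent an L position.
No move ever increases a pile, so every position that can arise here has a ≤ 1 and b ≤ 4; it is enough to label the cells with 0 ≤ a ≤ 1 and 0 ≤ b ≤ 4.
Every move lowers a or b (never raises either), so fill the grid row by row in increasing a, and left to right within a row: each cell's successors are then already labelled.
      b=0  b=1  b=2  b=3  b=4
a=0:    L    L    L    W    W
a=1:    W    W    W    W    L
Cells with no legal move (terminal, hence L): (0,0), (0,1), (0,2).
The remaining L cells, each justified by listing all of its moves:
(1,4): →(0,4)(W), (1,1)(W), (1,0)(W), (0,3)(W) — all W, so L
Every other cell has at least one move into one of the L cells above, so it is W.
(1,4): one of the L cells justified above, so L
(1,0): the move to (0,0) reaches an L cell, so W

(1,4): L, (1,0): W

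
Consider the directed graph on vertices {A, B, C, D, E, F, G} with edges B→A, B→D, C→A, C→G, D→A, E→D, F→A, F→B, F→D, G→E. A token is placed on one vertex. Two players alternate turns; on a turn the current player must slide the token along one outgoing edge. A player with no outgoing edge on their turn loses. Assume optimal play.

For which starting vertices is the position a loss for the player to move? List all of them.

Work bottom-up. With no move the player to move loses. Otherwise the position is W if at least one move leads to an L position for the opponent, and L if every move leads to a W.
Every edge goes from a vertex to one that appears earlier in the order A, D, B, F, E, G, C, so processing vertices in that order labels each vertex after all of its successors.
A: no outgoing edge → L
D: W (go to A, an L position)
B: W (go to A, an L position)
F: W (go to A, an L position)
E: L (sole option D(W) is W)
G: W (go to E, an L position)
C: W (go to A, an L position)
Reading off the rows marked L gives the requested list; there are 2 such vertices.

A, E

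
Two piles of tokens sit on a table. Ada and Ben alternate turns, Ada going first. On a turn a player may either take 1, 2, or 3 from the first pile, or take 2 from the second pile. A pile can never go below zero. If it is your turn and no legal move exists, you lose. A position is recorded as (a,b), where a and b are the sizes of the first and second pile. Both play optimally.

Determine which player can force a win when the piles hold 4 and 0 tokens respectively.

Use the standard recursion: the mover loses at a terminal position; elsewhere, the mover wins exactly when some move hands the opponent an L position.
No move ever increases a pile, so every position that can arise here has a ≤ 4 and b ≤ 0; it is enough to label the cells with 0 ≤ a ≤ 4 and 0 ≤ b ≤ 0.
Every move lowers a or b (never raises either), so fill the grid row by row in increasing a, and left to right within a row: each cell's successors are then already labelled.
      b=0
a=0:    L
a=1:    W
a=2:    W
a=3:    W
a=4:    L
Cells with no legal move (terminal, hence L): (0,0).
The remaining L cells, each justified by listing all of its moves:
(4,0): →(3,0)(W), (2,0)(W), (1,0)(W) — all W, so L
Every other cell has at least one move into one of the L cells above, so it is W.
Every move from (4,0) reaches a W position, so the mover loses.

Ben wins.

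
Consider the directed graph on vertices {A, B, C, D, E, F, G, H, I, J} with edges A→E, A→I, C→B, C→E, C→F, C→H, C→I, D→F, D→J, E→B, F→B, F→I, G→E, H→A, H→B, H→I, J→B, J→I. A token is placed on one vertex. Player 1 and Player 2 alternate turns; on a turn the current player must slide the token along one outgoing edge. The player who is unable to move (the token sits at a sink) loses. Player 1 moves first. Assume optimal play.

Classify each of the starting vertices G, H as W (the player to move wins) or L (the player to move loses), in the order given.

G: L, H: W

Positions with no move are L. A position that does have a move is losing for the player to move precisely when every available move leads to a winning position for the opponent. Fill in the labels:
Every edge goes from a vertex to one that appears earlier in the order I, B, J, F, D, E, A, H, G, C, so processing vertices in that order labels each vertex after all of its successors.
I: no outgoing edge → L
B: no outgoing edge → L
J: W (go to B, an L position)
F: W (go to B, an L position)
D: L (options F(W), J(W) are all W)
E: W (go to B, an L position)
A: W (go to I, an L position)
H: W (go to B, an L position)
G: L (sole option E(W) is W)
C: W (go to B, an L position)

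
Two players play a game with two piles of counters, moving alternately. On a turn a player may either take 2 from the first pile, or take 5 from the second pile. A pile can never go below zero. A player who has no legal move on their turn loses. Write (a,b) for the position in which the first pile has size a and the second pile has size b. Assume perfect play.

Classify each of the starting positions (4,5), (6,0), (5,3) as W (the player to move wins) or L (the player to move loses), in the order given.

(4,5): W, (6,0): W, (5,3): L

Label each position W (a win for the player to move) or L (a loss). A position with no legal move is L; any other position is W exactly when some move reaches an L, and L when every move reaches a W.
No move ever increases a pile, so every position that can arise here has a ≤ 6 and b ≤ 5; it is enough to label the cells with 0 ≤ a ≤ 6 and 0 ≤ b ≤ 5.
Every move lowers a or b (never raises either), so fill the grid row by row in increasing a, and left to right within a row: each cell's successors are then already labelled.
      b=0  b=1  b=2  b=3  b=4  b=5
a=0:    L    L    L    L    L    W
a=1:    L    L    L    L    L    W
a=2:    W    W    W    W    W    L
a=3:    W    W    W    W    W    L
a=4:    L    L    L    L    L    W
a=5:    L    L    L    L    L    W
a=6:    W    W    W    W    W    L
Cells with no legal move (terminal, hence L): (0,0), (0,1), (0,2), (0,3), (0,4), (1,0), (1,1), (1,2), (1,3), (1,4).
The remaining L cells, each justified by listing all of its moves:
(2,5): L (options (0,5)(W), (2,0)(W) are all W)
(3,5): L (options (1,5)(W), (3,0)(W) are all W)
(4,0): L (sole option (2,0)(W) is W)
(4,1): L (sole option (2,1)(W) is W)
(4,2): L (sole option (2,2)(W) is W)
(4,3): L (sole option (2,3)(W) is W)
(4,4): L (sole option (2,4)(W) is W)
(5,0): L (sole option (3,0)(W) is W)
(5,1): L (sole option (3,1)(W) is W)
(5,2): L (sole option (3,2)(W) is W)
(5,3): L (sole option (3,3)(W) is W)
(5,4): L (sole option (3,4)(W) is W)
(6,5): L (options (4,5)(W), (6,0)(W) are all W)
Every other cell has at least one move into one of the L cells above, so it is W.
(4,5): the move to (2,5) reaches an L cell, so W
(6,0): the move to (4,0) reaches an L cell, so W
(5,3): one of the L cells justified above, so L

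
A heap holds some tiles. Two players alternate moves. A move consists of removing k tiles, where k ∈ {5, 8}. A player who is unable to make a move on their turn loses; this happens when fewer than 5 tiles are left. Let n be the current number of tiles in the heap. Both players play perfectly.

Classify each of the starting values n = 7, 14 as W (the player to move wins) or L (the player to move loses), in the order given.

7: W, 14: L

Work bottom-up. With no move the player to move loses. Otherwise the position is W if at least one move leads to an L position for the opponent, and L if every move leads to a W.
n=0: no move → L
n=1: no move → L
n=2: no move → L
n=3: no move → L
n=4: no move → L
n=5: W (go to 0, an L position)
n=6: W (go to 1, an L position)
n=7: W (go to 2, an L position)
n=8: W (go to 3, an L position)
n=9: W (go to 4, an L position)
n=10: W (go to 2, an L position)
n=11: W (go to 3, an L position)
n=12: W (go to 4, an L position)
n=13: L (options 8(W), 5(W) are all W)
n=14: L (options 9(W), 6(W) are all W)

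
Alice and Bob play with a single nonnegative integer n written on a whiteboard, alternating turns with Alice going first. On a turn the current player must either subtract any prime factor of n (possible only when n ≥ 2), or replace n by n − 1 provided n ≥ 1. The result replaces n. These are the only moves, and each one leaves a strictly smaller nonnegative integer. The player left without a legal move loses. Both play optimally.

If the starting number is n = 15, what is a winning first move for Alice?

Use the standard recursion: the mover loses at a terminal position; elsewhere, the mover wins exactly when some move hands the opponent an L position.
n=0: no move → L
n=1: →0(L), so W
n=2: →0(L), so W
n=3: →0(L), so W
n=4: →2(W), 3(W) — all W, so L
n=5: →0(L), so W
n=6: →4(L), so W
n=7: →0(L), so W
n=8: →6(W), 7(W) — all W, so L
n=9: →8(L), so W
n=10: →8(L), so W
n=11: →0(L), so W
n=12: →9(W), 10(W), 11(W) — all W, so L
n=13: →0(L), so W
n=14: →12(L), so W
n=15: →12(L), so W
From 15, the L positions reachable in one move are: 12.

Move to 12.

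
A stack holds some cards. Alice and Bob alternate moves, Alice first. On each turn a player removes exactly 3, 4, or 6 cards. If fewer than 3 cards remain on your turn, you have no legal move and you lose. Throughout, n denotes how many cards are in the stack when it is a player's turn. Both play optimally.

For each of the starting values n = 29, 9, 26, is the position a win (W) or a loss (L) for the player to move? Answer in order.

Label each position W (a win for the player to move) or L (a loss). A position with no legal move is L; any other position is W exactly when some move reaches an L, and L when every move reaches a W.
n=0: no move → L
n=1: no move → L
n=2: no move → L
n=3: →0(L), so W
n=4: →1(L), so W
n=5: →2(L), so W
n=6: →2(L), so W
n=7: →1(L), so W
n=8: →2(L), so W
n=9: →6(W), 5(W), 3(W) — all W, so L
n=10: →7(W), 6(W), 4(W) — all W, so L
n=11: →8(W), 7(W), 5(W) — all W, so L
n=12: →9(L), so W
n=13: →10(L), so W
n=14: →11(L), so W
n=15: →11(L), so W
n=16: →10(L), so W
n=17: →11(L), so W
n=18: →15(W), 14(W), 12(W) — all W, so L
n=19: →16(W), 15(W), 13(W) — all W, so L
n=20: →17(W), 16(W), 14(W) — all W, so L
n=21: →18(L), so W
n=22: →19(L), so W
n=23: →20(L), so W
n=24: →20(L), so W
n=25: →19(L), so W
n=26: →20(L), so W
n=27: →24(W), 23(W), 21(W) — all W, so L
n=28: →25(W), 24(W), 22(W) — all W, so L
n=29: →26(W), 25(W), 23(W) — all W, so L

29: L, 9: L, 26: W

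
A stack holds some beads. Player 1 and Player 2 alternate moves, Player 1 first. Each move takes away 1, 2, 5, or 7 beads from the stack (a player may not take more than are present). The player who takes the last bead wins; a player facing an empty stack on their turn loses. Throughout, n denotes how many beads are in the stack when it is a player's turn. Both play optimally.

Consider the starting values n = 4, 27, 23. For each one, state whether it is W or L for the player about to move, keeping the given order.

4: W, 27: L, 23: W

Classify positions by backward induction: terminal positions (no move available) are L. From any other position, the mover wins iff some move reaches an L.
n=0: no move → L
n=1: →0(L), so W
n=2: →0(L), so W
n=3: →2(W), 1(W) — all W, so L
n=4: →3(L), so W
n=5: →3(L), so W
n=6: →5(W), 4(W), 1(W) — all W, so L
n=7: →6(L), so W
n=8: →6(L), so W
n=9: →8(W), 7(W), 4(W), 2(W) — all W, so L
n=10: →9(L), so W
n=11: →9(L), so W
n=12: →11(W), 10(W), 7(W), 5(W) — all W, so L
n=13: →12(L), so W
n=14: →12(L), so W
n=15: →14(W), 13(W), 10(W), 8(W) — all W, so L
n=16: →15(L), so W
n=17: →15(L), so W
n=18: →17(W), 16(W), 13(W), 11(W) — all W, so L
n=19: →18(L), so W
n=20: →18(L), so W
n=21: →20(W), 19(W), 16(W), 14(W) — all W, so L
n=22: →21(L), so W
n=23: →21(L), so W
n=24: →23(W), 22(W), 19(W), 17(W) — all W, so L
n=25: →24(L), so W
n=26: →24(L), so W
n=27: →26(W), 25(W), 22(W), 20(W) — all W, so L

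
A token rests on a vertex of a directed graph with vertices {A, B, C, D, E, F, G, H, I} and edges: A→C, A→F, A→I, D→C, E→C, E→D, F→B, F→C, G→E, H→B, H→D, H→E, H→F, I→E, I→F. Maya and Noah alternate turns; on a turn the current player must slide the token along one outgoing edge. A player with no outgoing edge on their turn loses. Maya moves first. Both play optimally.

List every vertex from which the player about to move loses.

Positions with no move are L. A position that does have a move is losing for the player to move precisely when every available move leads to a winning position for the opponent. Fill in the labels:
Every edge goes from a vertex to one that appears earlier in the order B, C, F, D, E, I, A, H, G, so processing vertices in that order labels each vertex after all of its successors.
B: no outgoing edge → L
C: no outgoing edge → L
F: can move to C, which is L ⇒ W
D: can move to C, which is L ⇒ W
E: can move to C, which is L ⇒ W
I: moves to E(W), F(W); every one is W ⇒ L
A: can move to I, which is L ⇒ W
H: can move to B, which is L ⇒ W
G: the only move is to E(W), a W ⇒ L
Reading off the rows marked L gives the requested list; there are 4 such vertices.

B, C, G, I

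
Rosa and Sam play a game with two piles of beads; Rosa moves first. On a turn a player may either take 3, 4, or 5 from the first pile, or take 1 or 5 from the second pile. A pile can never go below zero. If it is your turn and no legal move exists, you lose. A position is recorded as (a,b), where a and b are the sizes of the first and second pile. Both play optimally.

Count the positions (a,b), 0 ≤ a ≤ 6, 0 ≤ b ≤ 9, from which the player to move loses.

Label each position W (a win for the player to move) or L (a loss). A position with no legal move is L; any other position is W exactly when some move reaches an L, and L when every move reaches a W.
Every move lowers a or b (never raises either), so fill the grid row by row in increasing a, and left to right within a row: each cell's successors are then already labelled.
      b=0  b=1  b=2  b=3  b=4  b=5  b=6  b=7  b=8  b=9
a=0:    L    W    L    W    L    W    L    W    L    W
a=1:    L    W    L    W    L    W    L    W    L    W
a=2:    L    W    L    W    L    W    L    W    L    W
a=3:    W    L    W    L    W    L    W    L    W    L
a=4:    W    L    W    L    W    L    W    L    W    L
a=5:    W    L    W    L    W    L    W    L    W    L
a=6:    W    W    W    W    W    W    W    W    W    W
Cells with no legal move (terminal, hence L): (0,0), (1,0), (2,0).
The remaining L cells, each justified by listing all of its moves:
(0,2): L (sole option (0,1)(W) is W)
(0,4): L (sole option (0,3)(W) is W)
(0,6): L (options (0,5)(W), (0,1)(W) are all W)
(0,8): L (options (0,7)(W), (0,3)(W) are all W)
(1,2): L (sole option (1,1)(W) is W)
(1,4): L (sole option (1,3)(W) is W)
(1,6): L (options (1,5)(W), (1,1)(W) are all W)
(1,8): L (options (1,7)(W), (1,3)(W) are all W)
(2,2): L (sole option (2,1)(W) is W)
(2,4): L (sole option (2,3)(W) is W)
(2,6): L (options (2,5)(W), (2,1)(W) are all W)
(2,8): L (options (2,7)(W), (2,3)(W) are all W)
(3,1): L (options (0,1)(W), (3,0)(W) are all W)
(3,3): L (options (0,3)(W), (3,2)(W) are all W)
(3,5): L (options (0,5)(W), (3,4)(W), (3,0)(W) are all W)
(3,7): L (options (0,7)(W), (3,6)(W), (3,2)(W) are all W)
(3,9): L (options (0,9)(W), (3,8)(W), (3,4)(W) are all W)
(4,1): L (options (1,1)(W), (0,1)(W), (4,0)(W) are all W)
(4,3): L (options (1,3)(W), (0,3)(W), (4,2)(W) are all W)
(4,5): L (options (1,5)(W), (0,5)(W), (4,4)(W), (4,0)(W) are all W)
(4,7): L (options (1,7)(W), (0,7)(W), (4,6)(W), (4,2)(W) are all W)
(4,9): L (options (1,9)(W), (0,9)(W), (4,8)(W), (4,4)(W) are all W)
(5,1): L (options (2,1)(W), (1,1)(W), (0,1)(W), (5,0)(W) are all W)
(5,3): L (options (2,3)(W), (1,3)(W), (0,3)(W), (5,2)(W) are all W)
(5,5): L (options (2,5)(W), (1,5)(W), (0,5)(W), (5,4)(W), (5,0)(W) are all W)
(5,7): L (options (2,7)(W), (1,7)(W), (0,7)(W), (5,6)(W), (5,2)(W) are all W)
(5,9): L (options (2,9)(W), (1,9)(W), (0,9)(W), (5,8)(W), (5,4)(W) are all W)
Every other cell has at least one move into one of the L cells above, so it is W.
L cells per row: a=0: 5, a=1: 5, a=2: 5, a=3: 5, a=4: 5, a=5: 5, a=6: 0; total 30.

30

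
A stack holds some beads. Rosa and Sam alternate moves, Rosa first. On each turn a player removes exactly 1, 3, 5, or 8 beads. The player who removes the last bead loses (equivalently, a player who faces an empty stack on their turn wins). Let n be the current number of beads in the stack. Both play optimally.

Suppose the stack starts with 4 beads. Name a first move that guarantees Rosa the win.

Remove 1, leaving 3.

Build the W/L table. Terminal = W. A non-terminal position is W if it has a move to some L; otherwise it is L.
n=0: no move; the opponent has just taken the last bead and therefore loses → W
n=1: L (sole option 0(W) is W)
n=2: W (go to 1, an L position)
n=3: L (options 2(W), 0(W) are all W)
n=4: W (go to 3, an L position)
From 4, the L positions reachable in one move are: 3, 1. Any move reaching one of these is winning.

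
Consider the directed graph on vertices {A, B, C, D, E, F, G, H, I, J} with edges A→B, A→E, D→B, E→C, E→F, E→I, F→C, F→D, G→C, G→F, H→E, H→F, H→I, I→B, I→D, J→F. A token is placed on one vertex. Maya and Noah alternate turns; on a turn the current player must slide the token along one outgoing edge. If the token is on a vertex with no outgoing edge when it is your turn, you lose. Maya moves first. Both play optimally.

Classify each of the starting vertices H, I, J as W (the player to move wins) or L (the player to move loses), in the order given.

Classify positions by backward induction: terminal positions (no move available) are L. From any other position, the mover wins iff some move reaches an L.
Every edge goes from a vertex to one that appears earlier in the order C, B, D, I, F, E, J, A, G, H, so processing vertices in that order labels each vertex after all of its successors.
C: no outgoing edge → L
B: no outgoing edge → L
D: reaches L-position B → W
I: reaches L-position B → W
F: reaches L-position C → W
E: reaches L-position C → W
J: only reaches F(W), which is W → L
A: reaches L-position B → W
G: reaches L-position C → W
H: only reaches E(W), F(W), I(W), all W → L

H: L, I: W, J: L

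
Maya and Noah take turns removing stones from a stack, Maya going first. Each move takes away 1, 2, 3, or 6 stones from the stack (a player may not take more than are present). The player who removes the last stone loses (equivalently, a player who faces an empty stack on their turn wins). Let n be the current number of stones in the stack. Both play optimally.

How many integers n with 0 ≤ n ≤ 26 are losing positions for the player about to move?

Classify positions by backward induction: terminal positions (no move available) are W. From any other position, the mover wins iff some move reaches an L.
n=0: no move; the opponent has just taken the last stone and therefore loses → W
n=1: →0(W) only, which is W, so L
n=2: →1(L), so W
n=3: →1(L), so W
n=4: →1(L), so W
n=5: →4(W), 3(W), 2(W) — all W, so L
n=6: →5(L), so W
n=7: →5(L), so W
n=8: →5(L), so W
n=9: →8(W), 7(W), 6(W), 3(W) — all W, so L
n=10: →9(L), so W
n=11: →9(L), so W
n=12: →9(L), so W
n=13: →12(W), 11(W), 10(W), 7(W) — all W, so L
n=14: →13(L), so W
n=15: →13(L), so W
n=16: →13(L), so W
n=17: →16(W), 15(W), 14(W), 11(W) — all W, so L
n=18: →17(L), so W
n=19: →17(L), so W
n=20: →17(L), so W
n=21: →20(W), 19(W), 18(W), 15(W) — all W, so L
n=22: →21(L), so W
n=23: →21(L), so W
n=24: →21(L), so W
n=25: →24(W), 23(W), 22(W), 19(W) — all W, so L
n=26: →25(L), so W
L entries with 0 ≤ n ≤ 26: n = 1, 5, 9, 13, 17, 21, 25; that makes 7.

7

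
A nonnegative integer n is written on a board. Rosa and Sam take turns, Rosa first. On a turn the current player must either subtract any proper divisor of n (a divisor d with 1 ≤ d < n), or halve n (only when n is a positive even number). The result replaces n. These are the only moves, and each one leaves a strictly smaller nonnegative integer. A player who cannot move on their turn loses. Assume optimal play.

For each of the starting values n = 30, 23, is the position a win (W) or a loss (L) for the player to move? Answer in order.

Compute win/loss labels from the base case upward. A position with no move is L. Any other position is W if it can reach an L in one move, else L.
n=0: no move → L
n=1: no move → L
n=2: reaches L-position 1 → W
n=3: only reaches 2(W), which is W → L
n=4: reaches L-position 3 → W
n=5: only reaches 4(W), which is W → L
n=6: reaches L-position 3 → W
n=7: only reaches 6(W), which is W → L
n=8: reaches L-position 7 → W
n=9: only reaches 6(W), 8(W), all W → L
n=10: reaches L-position 5 → W
n=11: only reaches 10(W), which is W → L
n=12: reaches L-position 9 → W
n=13: only reaches 12(W), which is W → L
n=14: reaches L-position 7 → W
n=15: only reaches 10(W), 12(W), 14(W), all W → L
n=16: reaches L-position 15 → W
n=17: only reaches 16(W), which is W → L
n=18: reaches L-position 9 → W
n=19: only reaches 18(W), which is W → L
n=20: reaches L-position 15 → W
n=21: only reaches 14(W), 18(W), 20(W), all W → L
n=22: reaches L-position 11 → W
n=23: only reaches 22(W), which is W → L
n=24: reaches L-position 21 → W
n=25: only reaches 20(W), 24(W), all W → L
n=26: reaches L-position 13 → W
n=27: only reaches 18(W), 24(W), 26(W), all W → L
n=28: reaches L-position 21 → W
n=29: only reaches 28(W), which is W → L
n=30: reaches L-position 15 → W

30: W, 23: L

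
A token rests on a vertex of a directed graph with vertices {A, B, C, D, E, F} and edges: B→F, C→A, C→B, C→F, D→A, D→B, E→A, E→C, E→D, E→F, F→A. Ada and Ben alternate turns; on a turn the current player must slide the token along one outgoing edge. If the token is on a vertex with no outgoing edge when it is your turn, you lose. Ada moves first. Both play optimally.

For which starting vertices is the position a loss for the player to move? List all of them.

Positions with no move are L. A position that does have a move is losing for the player to move precisely when every available move leads to a winning position for the opponent. Fill in the labels:
Every edge goes from a vertex to one that appears earlier in the order A, F, B, C, D, E, so processing vertices in that order labels each vertex after all of its successors.
A: no outgoing edge → L
F: reaches L-position A → W
B: only reaches F(W), which is W → L
C: reaches L-position B → W
D: reaches L-position B → W
E: reaches L-position A → W
The losing starting vertices are exactly the entries labelled L in this table (2 of them).

A, B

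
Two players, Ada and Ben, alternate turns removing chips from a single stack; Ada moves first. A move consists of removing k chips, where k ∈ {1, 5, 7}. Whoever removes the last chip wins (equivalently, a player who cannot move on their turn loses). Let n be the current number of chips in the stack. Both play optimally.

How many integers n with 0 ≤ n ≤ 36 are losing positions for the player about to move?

Label each position W (a win for the player to move) or L (a loss). A position with no legal move is L; any other position is W exactly when some move reaches an L, and L when every move reaches a W.
n=0: no move → L
n=1: reaches L-position 0 → W
n=2: only reaches 1(W), which is W → L
n=3: reaches L-position 2 → W
n=4: only reaches 3(W), which is W → L
n=5: reaches L-position 4 → W
n=6: only reaches 5(W), 1(W), all W → L
n=7: reaches L-position 6 → W
n=8: only reaches 7(W), 3(W), 1(W), all W → L
n=9: reaches L-position 8 → W
n=10: only reaches 9(W), 5(W), 3(W), all W → L
n=11: reaches L-position 10 → W
n=12: only reaches 11(W), 7(W), 5(W), all W → L
n=13: reaches L-position 12 → W
n=14: only reaches 13(W), 9(W), 7(W), all W → L
n=15: reaches L-position 14 → W
n=16: only reaches 15(W), 11(W), 9(W), all W → L
n=17: reaches L-position 16 → W
n=18: only reaches 17(W), 13(W), 11(W), all W → L
n=19: reaches L-position 18 → W
n=20: only reaches 19(W), 15(W), 13(W), all W → L
n=21: reaches L-position 20 → W
n=22: only reaches 21(W), 17(W), 15(W), all W → L
n=23: reaches L-position 22 → W
n=24: only reaches 23(W), 19(W), 17(W), all W → L
n=25: reaches L-position 24 → W
n=26: only reaches 25(W), 21(W), 19(W), all W → L
n=27: reaches L-position 26 → W
n=28: only reaches 27(W), 23(W), 21(W), all W → L
n=29: reaches L-position 28 → W
n=30: only reaches 29(W), 25(W), 23(W), all W → L
n=31: reaches L-position 30 → W
n=32: only reaches 31(W), 27(W), 25(W), all W → L
n=33: reaches L-position 32 → W
n=34: only reaches 33(W), 29(W), 27(W), all W → L
n=35: reaches L-position 34 → W
n=36: only reaches 35(W), 31(W), 29(W), all W → L
L entries with 0 ≤ n ≤ 36: n = 0, 2, 4, 6, 8, 10, 12, 14, 16, 18, 20, 22, 24, 26, 28, 30, 32, 34, 36; that makes 19.

19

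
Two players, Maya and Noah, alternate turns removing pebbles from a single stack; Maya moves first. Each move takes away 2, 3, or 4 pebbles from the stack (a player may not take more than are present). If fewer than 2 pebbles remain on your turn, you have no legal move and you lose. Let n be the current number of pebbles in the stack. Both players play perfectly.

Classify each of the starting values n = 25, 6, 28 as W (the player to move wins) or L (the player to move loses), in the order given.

25: L, 6: L, 28: W

Use the standard recursion: the mover loses at a terminal position; elsewhere, the mover wins exactly when some move hands the opponent an L position.
n=0: no move → L
n=1: no move → L
n=2: W (go to 0, an L position)
n=3: W (go to 1, an L position)
n=4: W (go to 1, an L position)
n=5: W (go to 1, an L position)
n=6: L (options 4(W), 3(W), 2(W) are all W)
n=7: L (options 5(W), 4(W), 3(W) are all W)
n=8: W (go to 6, an L position)
n=9: W (go to 7, an L position)
n=10: W (go to 7, an L position)
n=11: W (go to 7, an L position)
n=12: L (options 10(W), 9(W), 8(W) are all W)
n=13: L (options 11(W), 10(W), 9(W) are all W)
n=14: W (go to 12, an L position)
n=15: W (go to 13, an L position)
n=16: W (go to 13, an L position)
n=17: W (go to 13, an L position)
n=18: L (options 16(W), 15(W), 14(W) are all W)
n=19: L (options 17(W), 16(W), 15(W) are all W)
n=20: W (go to 18, an L position)
n=21: W (go to 19, an L position)
n=22: W (go to 19, an L position)
n=23: W (go to 19, an L position)
n=24: L (options 22(W), 21(W), 20(W) are all W)
n=25: L (options 23(W), 22(W), 21(W) are all W)
n=26: W (go to 24, an L position)
n=27: W (go to 25, an L position)
n=28: W (go to 25, an L position)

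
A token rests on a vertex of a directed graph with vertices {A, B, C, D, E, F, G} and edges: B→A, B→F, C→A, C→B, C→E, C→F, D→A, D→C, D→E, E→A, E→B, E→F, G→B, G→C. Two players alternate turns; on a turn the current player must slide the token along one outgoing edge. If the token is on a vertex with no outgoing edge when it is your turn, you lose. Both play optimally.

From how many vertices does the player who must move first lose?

3

Build the W/L table. Terminal = L. A non-terminal position is W if it has a move to some L; otherwise it is L.
Every edge goes from a vertex to one that appears earlier in the order F, A, B, E, C, G, D, so processing vertices in that order labels each vertex after all of its successors.
F: no outgoing edge → L
A: no outgoing edge → L
B: →A(L), so W
E: →A(L), so W
C: →A(L), so W
G: →C(W), B(W) — all W, so L
D: →A(L), so W
The L vertices are A, F, G; that is 3 in all.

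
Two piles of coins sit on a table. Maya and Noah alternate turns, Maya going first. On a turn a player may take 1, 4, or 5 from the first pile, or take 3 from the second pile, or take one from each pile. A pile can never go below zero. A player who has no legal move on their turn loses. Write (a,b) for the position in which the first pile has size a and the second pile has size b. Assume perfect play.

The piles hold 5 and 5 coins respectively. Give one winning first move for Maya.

Move to (1,5).

Label each position W (a win for the player to move) or L (a loss). A position with no legal move is L; any other position is W exactly when some move reaches an L, and L when every move reaches a W.
No move ever increases a pile, so every position that can arise here has a ≤ 5 and b ≤ 5; it is enough to label the cells with 0 ≤ a ≤ 5 and 0 ≤ b ≤ 5.
Every move lowers a or b (never raises either), so fill the grid row by row in increasing a, and left to right within a row: each cell's successors are then already labelled.
      b=0  b=1  b=2  b=3  b=4  b=5
a=0:    L    L    L    W    W    W
a=1:    W    W    W    W    L    L
a=2:    L    L    L    W    W    W
a=3:    W    W    W    W    L    L
a=4:    W    W    W    L    W    W
a=5:    W    W    W    W    W    W
Cells with no legal move (terminal, hence L): (0,0), (0,1), (0,2).
The remaining L cells, each justified by listing all of its moves:
(1,4): moves to (0,4)(W), (1,1)(W), (0,3)(W); every one is W ⇒ L
(1,5): moves to (0,5)(W), (1,2)(W), (0,4)(W); every one is W ⇒ L
(2,0): the only move is to (1,0)(W), a W ⇒ L
(2,1): moves to (1,1)(W), (1,0)(W); every one is W ⇒ L
(2,2): moves to (1,2)(W), (1,1)(W); every one is W ⇒ L
(3,4): moves to (2,4)(W), (3,1)(W), (2,3)(W); every one is W ⇒ L
(3,5): moves to (2,5)(W), (3,2)(W), (2,4)(W); every one is W ⇒ L
(4,3): moves to (3,3)(W), (0,3)(W), (4,0)(W), (3,2)(W); every one is W ⇒ L
Every other cell has at least one move into one of the L cells above, so it is W.
From (5,5), the L positions reachable in one move are: (1,5).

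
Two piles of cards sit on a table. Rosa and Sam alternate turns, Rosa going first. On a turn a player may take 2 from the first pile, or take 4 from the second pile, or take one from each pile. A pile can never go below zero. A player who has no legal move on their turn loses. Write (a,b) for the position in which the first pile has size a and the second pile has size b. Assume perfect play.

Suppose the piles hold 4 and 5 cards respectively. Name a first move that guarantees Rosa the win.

Move to (2,5).

Use the standard recursion: the mover loses at a terminal position; elsewhere, the mover wins exactly when some move hands the opponent an L position.
No move ever increases a pile, so every position that can arise here has a ≤ 4 and b ≤ 5; it is enough to label the cells with 0 ≤ a ≤ 4 and 0 ≤ b ≤ 5.
Every move lowers a or b (never raises either), so fill the grid row by row in increasing a, and left to right within a row: each cell's successors are then already labelled.
      b=0  b=1  b=2  b=3  b=4  b=5
a=0:    L    L    L    L    W    W
a=1:    L    W    W    W    W    L
a=2:    W    W    W    W    L    L
a=3:    W    L    L    L    L    W
a=4:    L    L    W    W    W    W
Cells with no legal move (terminal, hence L): (0,0), (0,1), (0,2), (0,3), (1,0).
The remaining L cells, each justified by listing all of its moves:
(1,5): L (options (1,1)(W), (0,4)(W) are all W)
(2,4): L (options (0,4)(W), (2,0)(W), (1,3)(W) are all W)
(2,5): L (options (0,5)(W), (2,1)(W), (1,4)(W) are all W)
(3,1): L (options (1,1)(W), (2,0)(W) are all W)
(3,2): L (options (1,2)(W), (2,1)(W) are all W)
(3,3): L (options (1,3)(W), (2,2)(W) are all W)
(3,4): L (options (1,4)(W), (3,0)(W), (2,3)(W) are all W)
(4,0): L (sole option (2,0)(W) is W)
(4,1): L (options (2,1)(W), (3,0)(W) are all W)
Every other cell has at least one move into one of the L cells above, so it is W.
From (4,5), the L positions reachable in one move are: (2,5), (4,1), (3,4). Any move reaching one of these is winning.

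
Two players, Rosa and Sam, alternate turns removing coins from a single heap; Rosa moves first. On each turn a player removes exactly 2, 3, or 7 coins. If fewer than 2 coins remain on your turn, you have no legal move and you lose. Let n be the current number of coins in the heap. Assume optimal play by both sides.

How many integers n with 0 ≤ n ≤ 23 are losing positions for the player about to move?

10

Positions with no move are L. A position that does have a move is losing for the player to move precisely when every available move leads to a winning position for the opponent. Fill in the labels:
n=0: no move → L
n=1: no move → L
n=2: W (go to 0, an L position)
n=3: W (go to 1, an L position)
n=4: W (go to 1, an L position)
n=5: L (options 3(W), 2(W) are all W)
n=6: L (options 4(W), 3(W) are all W)
n=7: W (go to 5, an L position)
n=8: W (go to 6, an L position)
n=9: W (go to 6, an L position)
n=10: L (options 8(W), 7(W), 3(W) are all W)
n=11: L (options 9(W), 8(W), 4(W) are all W)
n=12: W (go to 10, an L position)
n=13: W (go to 11, an L position)
n=14: W (go to 11, an L position)
n=15: L (options 13(W), 12(W), 8(W) are all W)
n=16: L (options 14(W), 13(W), 9(W) are all W)
n=17: W (go to 15, an L position)
n=18: W (go to 16, an L position)
n=19: W (go to 16, an L position)
n=20: L (options 18(W), 17(W), 13(W) are all W)
n=21: L (options 19(W), 18(W), 14(W) are all W)
n=22: W (go to 20, an L position)
n=23: W (go to 21, an L position)
L entries with 0 ≤ n ≤ 23: n = 0, 1, 5, 6, 10, 11, 15, 16, 20, 21; that makes 10.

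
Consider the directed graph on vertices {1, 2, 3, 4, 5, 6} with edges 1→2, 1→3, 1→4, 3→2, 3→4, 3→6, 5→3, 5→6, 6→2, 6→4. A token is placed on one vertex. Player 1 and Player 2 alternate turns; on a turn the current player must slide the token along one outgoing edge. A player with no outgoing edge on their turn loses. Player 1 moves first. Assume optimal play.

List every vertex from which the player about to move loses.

2, 4, 5

Compute win/loss labels from the base case upward. A position with no move is L. Any other position is W if it can reach an L in one move, else L.
Every edge goes from a vertex to one that appears earlier in the order 2, 4, 6, 3, 1, 5, so processing vertices in that order labels each vertex after all of its successors.
2: no outgoing edge → L
4: no outgoing edge → L
6: can move to 4, which is L ⇒ W
3: can move to 4, which is L ⇒ W
1: can move to 4, which is L ⇒ W
5: moves to 3(W), 6(W); every one is W ⇒ L
The losing starting vertices are exactly the entries labelled L in this table (3 of them).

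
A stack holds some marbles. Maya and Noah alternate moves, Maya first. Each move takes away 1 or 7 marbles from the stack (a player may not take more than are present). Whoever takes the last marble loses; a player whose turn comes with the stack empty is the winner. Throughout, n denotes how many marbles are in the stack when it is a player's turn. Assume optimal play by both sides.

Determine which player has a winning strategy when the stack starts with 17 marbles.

Use the standard recursion: the mover wins at a terminal position; elsewhere, the mover wins exactly when some move hands the opponent an L position.
n=0: no move; the opponent has just taken the last marble and therefore loses → W
n=1: →0(W) only, which is W, so L
n=2: →1(L), so W
n=3: →2(W) only, which is W, so L
n=4: →3(L), so W
n=5: →4(W) only, which is W, so L
n=6: →5(L), so W
n=7: →6(W), 0(W) — all W, so L
n=8: →7(L), so W
n=9: →8(W), 2(W) — all W, so L
n=10: →9(L), so W
n=11: →10(W), 4(W) — all W, so L
n=12: →11(L), so W
n=13: →12(W), 6(W) — all W, so L
n=14: →13(L), so W
n=15: →14(W), 8(W) — all W, so L
n=16: →15(L), so W
n=17: →16(W), 10(W) — all W, so L
Every move from 17 reaches a W position, so the mover loses.

Noah wins.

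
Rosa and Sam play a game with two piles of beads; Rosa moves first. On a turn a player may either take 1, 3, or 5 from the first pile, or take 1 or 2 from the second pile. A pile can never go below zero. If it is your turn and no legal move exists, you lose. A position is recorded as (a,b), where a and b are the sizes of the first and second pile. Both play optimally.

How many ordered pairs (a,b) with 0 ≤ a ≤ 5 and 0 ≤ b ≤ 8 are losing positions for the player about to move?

18

Build the W/L table. Terminal = L. A non-terminal position is W if it has a move to some L; otherwise it is L.
Every move lowers a or b (never raises either), so fill the grid row by row in increasing a, and left to right within a row: each cell's successors are then already labelled.
      b=0  b=1  b=2  b=3  b=4  b=5  b=6  b=7  b=8
a=0:    L    W    W    L    W    W    L    W    W
a=1:    W    L    W    W    L    W    W    L    W
a=2:    L    W    W    L    W    W    L    W    W
a=3:    W    L    W    W    L    W    W    L    W
a=4:    L    W    W    L    W    W    L    W    W
a=5:    W    L    W    W    L    W    W    L    W
Cells with no legal move (terminal, hence L): (0,0).
The remaining L cells, each justified by listing all of its moves:
(0,3): only reaches (0,2)(W), (0,1)(W), all W → L
(0,6): only reaches (0,5)(W), (0,4)(W), all W → L
(1,1): only reaches (0,1)(W), (1,0)(W), all W → L
(1,4): only reaches (0,4)(W), (1,3)(W), (1,2)(W), all W → L
(1,7): only reaches (0,7)(W), (1,6)(W), (1,5)(W), all W → L
(2,0): only reaches (1,0)(W), which is W → L
(2,3): only reaches (1,3)(W), (2,2)(W), (2,1)(W), all W → L
(2,6): only reaches (1,6)(W), (2,5)(W), (2,4)(W), all W → L
(3,1): only reaches (2,1)(W), (0,1)(W), (3,0)(W), all W → L
(3,4): only reaches (2,4)(W), (0,4)(W), (3,3)(W), (3,2)(W), all W → L
(3,7): only reaches (2,7)(W), (0,7)(W), (3,6)(W), (3,5)(W), all W → L
(4,0): only reaches (3,0)(W), (1,0)(W), all W → L
(4,3): only reaches (3,3)(W), (1,3)(W), (4,2)(W), (4,1)(W), all W → L
(4,6): only reaches (3,6)(W), (1,6)(W), (4,5)(W), (4,4)(W), all W → L
(5,1): only reaches (4,1)(W), (2,1)(W), (0,1)(W), (5,0)(W), all W → L
(5,4): only reaches (4,4)(W), (2,4)(W), (0,4)(W), (5,3)(W), (5,2)(W), all W → L
(5,7): only reaches (4,7)(W), (2,7)(W), (0,7)(W), (5,6)(W), (5,5)(W), all W → L
Every other cell has at least one move into one of the L cells above, so it is W.
L cells per row: a=0: 3, a=1: 3, a=2: 3, a=3: 3, a=4: 3, a=5: 3; total 18.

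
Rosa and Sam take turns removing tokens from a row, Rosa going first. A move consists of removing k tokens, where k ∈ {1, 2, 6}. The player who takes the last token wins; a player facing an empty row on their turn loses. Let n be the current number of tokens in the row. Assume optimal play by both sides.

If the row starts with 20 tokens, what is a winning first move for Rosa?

Remove 6, leaving 14.

Positions with no move are L. A position that does have a move is losing for the player to move precisely when every available move leads to a winning position for the opponent. Fill in the labels:
n=0: no move → L
n=1: →0(L), so W
n=2: →0(L), so W
n=3: →2(W), 1(W) — all W, so L
n=4: →3(L), so W
n=5: →3(L), so W
n=6: →0(L), so W
n=7: →6(W), 5(W), 1(W) — all W, so L
n=8: →7(L), so W
n=9: →7(L), so W
n=10: →9(W), 8(W), 4(W) — all W, so L
n=11: →10(L), so W
n=12: →10(L), so W
n=13: →7(L), so W
n=14: →13(W), 12(W), 8(W) — all W, so L
n=15: →14(L), so W
n=16: →14(L), so W
n=17: →16(W), 15(W), 11(W) — all W, so L
n=18: →17(L), so W
n=19: →17(L), so W
n=20: →14(L), so W
From 20, the L positions reachable in one move are: 14.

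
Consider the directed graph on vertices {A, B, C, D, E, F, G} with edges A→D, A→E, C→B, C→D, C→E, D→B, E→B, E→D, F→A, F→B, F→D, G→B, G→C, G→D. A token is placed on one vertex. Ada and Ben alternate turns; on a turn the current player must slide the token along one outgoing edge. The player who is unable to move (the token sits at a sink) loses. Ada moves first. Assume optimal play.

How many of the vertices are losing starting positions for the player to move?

Compute win/loss labels from the base case upward. A position with no move is L. Any other position is W if it can reach an L in one move, else L.
Every edge goes from a vertex to one that appears earlier in the order B, D, E, C, A, G, F, so processing vertices in that order labels each vertex after all of its successors.
B: no outgoing edge → L
D: can move to B, which is L ⇒ W
E: can move to B, which is L ⇒ W
C: can move to B, which is L ⇒ W
A: moves to E(W), D(W); every one is W ⇒ L
G: can move to B, which is L ⇒ W
F: can move to A, which is L ⇒ W
The L vertices are A, B; that is 2 in all.

2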